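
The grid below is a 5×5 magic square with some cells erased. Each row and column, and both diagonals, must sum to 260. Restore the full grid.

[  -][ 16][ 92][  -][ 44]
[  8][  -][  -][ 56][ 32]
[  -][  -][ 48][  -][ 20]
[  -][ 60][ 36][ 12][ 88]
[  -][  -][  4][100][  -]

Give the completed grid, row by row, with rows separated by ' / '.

40 16 92 68 44 / 8 84 80 56 32 / 96 72 48 24 20 / 64 60 36 12 88 / 52 28 4 100 76

The remaining cell in row 4 is (4,1) = 260 − 196 = 64.
Column 3 must total 260; the given cells sum to 180, so (2,3) = 80.
Column 5: 44 + 32 + 20 + 88 + ? = 260, so (5,5) = 76.
Using anti-diagonal: 44 + 56 + 48 + 60 + ? → (5,1) = 260 − 208 = 52.
From row 2, 260 − (8 + 80 + 56 + 32) gives (2,2) = 84.
Row 5: 52 + 4 + 100 + 76 + ? = 260, so (5,2) = 28.
Column 2: 16 + 84 + 60 + 28 + ? = 260, so (3,2) = 72.
From main diagonal, 260 − (84 + 48 + 12 + 76) gives (1,1) = 40.
Using row 1: 40 + 16 + 92 + 44 + ? → (1,4) = 260 − 192 = 68.
From column 1, 260 − (40 + 8 + 64 + 52) gives (3,1) = 96.
From column 4, 260 − (68 + 56 + 12 + 100) gives (3,4) = 24.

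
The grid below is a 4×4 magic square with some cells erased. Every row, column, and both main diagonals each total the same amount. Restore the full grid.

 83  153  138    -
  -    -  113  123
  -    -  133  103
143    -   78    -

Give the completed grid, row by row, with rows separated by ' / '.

Column 3 is already complete: 138 + 113 + 133 + 78 = 462, so that is the magic constant.
From row 1, 462 − (83 + 153 + 138) gives (1,4) = 88.
Column 4 needs 462; the known cells sum to 314, so (4,4) = 148.
Main diagonal: 83 + 133 + 148 + ? = 462, so (2,2) = 98.
The remaining cell in anti-diagonal is (3,2) = 462 − 344 = 118.
Row 2 must total 462; the given cells sum to 334, so (2,1) = 128.
Row 3: 118 + 133 + 103 + ? = 462, so (3,1) = 108.
Row 4 must total 462; the given cells sum to 369, so (4,2) = 93.

83 153 138 88 / 128 98 113 123 / 108 118 133 103 / 143 93 78 148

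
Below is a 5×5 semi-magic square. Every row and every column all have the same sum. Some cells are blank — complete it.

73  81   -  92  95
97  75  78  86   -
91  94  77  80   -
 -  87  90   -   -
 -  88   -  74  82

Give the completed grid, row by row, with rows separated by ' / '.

73 81 84 92 95 / 97 75 78 86 89 / 91 94 77 80 83 / 79 87 90 93 76 / 85 88 96 74 82

Column 2 is already complete: 81 + 75 + 94 + 87 + 88 = 425, so that is the magic constant.
Row 1 must total 425; the given cells sum to 341, so (1,3) = 84.
Row 2: 97 + 75 + 78 + 86 + ? = 425, so (2,5) = 89.
Row 3 must total 425; the given cells sum to 342, so (3,5) = 83.
Using column 3: 84 + 78 + 77 + 90 + ? → (5,3) = 425 − 329 = 96.
Column 4 must total 425; the given cells sum to 332, so (4,4) = 93.
Column 5 must total 425; the given cells sum to 349, so (4,5) = 76.
Row 4 needs 425; the known cells sum to 346, so (4,1) = 79.
The remaining cell in row 5 is (5,1) = 425 − 340 = 85.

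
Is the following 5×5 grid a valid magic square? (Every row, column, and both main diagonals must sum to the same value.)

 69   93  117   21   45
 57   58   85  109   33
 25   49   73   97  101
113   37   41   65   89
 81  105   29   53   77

No — row 3 sums to 345 but main diagonal sums to 342.

Row 1: 69 + 93 + 117 + 21 + 45 = 345.
Row 2: 57 + 58 + 85 + 109 + 33 = 342.
Row 3: 25 + 49 + 73 + 97 + 101 = 345.
Row 4: 113 + 37 + 41 + 65 + 89 = 345.
Row 5: 81 + 105 + 29 + 53 + 77 = 345.
Column 1: 69 + 57 + 25 + 113 + 81 = 345.
Column 2: 93 + 58 + 49 + 37 + 105 = 342.
Column 3: 117 + 85 + 73 + 41 + 29 = 345.
Column 4: 21 + 109 + 97 + 65 + 53 = 345.
Column 5: 45 + 33 + 101 + 89 + 77 = 345.
Main diagonal: 69 + 58 + 73 + 65 + 77 = 342.
Anti-diagonal: 45 + 109 + 73 + 37 + 81 = 345.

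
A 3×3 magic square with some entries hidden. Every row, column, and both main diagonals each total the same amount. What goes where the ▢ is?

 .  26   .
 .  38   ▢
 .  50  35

32

Column 2 is complete and sums to 114; that is the magic constant.
Row 3 must total 114; the given cells sum to 85, so (3,1) = 29.
Using main diagonal: 38 + 35 + ? → (1,1) = 114 − 73 = 41.
The remaining cell in anti-diagonal is (1,3) = 114 − 67 = 47.
Column 1 must total 114; the given cells sum to 70, so (2,1) = 44.
Using column 3: 47 + 35 + ? → (2,3) = 114 − 82 = 32.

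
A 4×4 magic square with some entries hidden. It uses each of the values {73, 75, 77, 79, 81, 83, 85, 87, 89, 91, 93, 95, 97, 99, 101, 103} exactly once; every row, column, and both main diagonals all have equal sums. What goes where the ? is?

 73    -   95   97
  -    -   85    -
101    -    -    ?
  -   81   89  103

The 16 entries sum to 1408, so each line sums to 1408/4 = 352.
From row 1, 352 − (73 + 95 + 97) gives (1,2) = 87.
Row 4 needs 352; the known cells sum to 273, so (4,1) = 79.
Column 1 needs 352; the known cells sum to 253, so (2,1) = 99.
Column 3 must total 352; the given cells sum to 269, so (3,3) = 83.
From main diagonal, 352 − (73 + 83 + 103) gives (2,2) = 93.
Anti-diagonal must total 352; the given cells sum to 261, so (3,2) = 91.
Row 2: 99 + 93 + 85 + ? = 352, so (2,4) = 75.
Using row 3: 101 + 91 + 83 + ? → (3,4) = 352 − 275 = 77.

77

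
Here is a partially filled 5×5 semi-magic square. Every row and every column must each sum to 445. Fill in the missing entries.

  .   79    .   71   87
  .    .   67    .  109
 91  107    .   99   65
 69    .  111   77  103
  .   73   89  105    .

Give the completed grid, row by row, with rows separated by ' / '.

Using row 3: 91 + 107 + 99 + 65 + ? → (3,3) = 445 − 362 = 83.
Row 4: 69 + 111 + 77 + 103 + ? = 445, so (4,2) = 85.
Using column 2: 79 + 107 + 85 + 73 + ? → (2,2) = 445 − 344 = 101.
Column 3 must total 445; the given cells sum to 350, so (1,3) = 95.
Column 4 must total 445; the given cells sum to 352, so (2,4) = 93.
Using column 5: 87 + 109 + 65 + 103 + ? → (5,5) = 445 − 364 = 81.
The remaining cell in row 1 is (1,1) = 445 − 332 = 113.
Row 2: 101 + 67 + 93 + 109 + ? = 445, so (2,1) = 75.
Using row 5: 73 + 89 + 105 + 81 + ? → (5,1) = 445 − 348 = 97.

113 79 95 71 87 / 75 101 67 93 109 / 91 107 83 99 65 / 69 85 111 77 103 / 97 73 89 105 81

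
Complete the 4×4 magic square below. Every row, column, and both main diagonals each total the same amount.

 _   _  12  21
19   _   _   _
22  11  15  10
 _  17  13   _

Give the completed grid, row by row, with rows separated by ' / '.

Row 3 is already complete: 22 + 11 + 15 + 10 = 58, so that is the magic constant.
Using column 3: 12 + 15 + 13 + ? → (2,3) = 58 − 40 = 18.
The remaining cell in anti-diagonal is (4,1) = 58 − 50 = 8.
Row 4 must total 58; the given cells sum to 38, so (4,4) = 20.
Using column 1: 19 + 22 + 8 + ? → (1,1) = 58 − 49 = 9.
Column 4: 21 + 10 + 20 + ? = 58, so (2,4) = 7.
Main diagonal: 9 + 15 + 20 + ? = 58, so (2,2) = 14.
Row 1: 9 + 12 + 21 + ? = 58, so (1,2) = 16.

9 16 12 21 / 19 14 18 7 / 22 11 15 10 / 8 17 13 20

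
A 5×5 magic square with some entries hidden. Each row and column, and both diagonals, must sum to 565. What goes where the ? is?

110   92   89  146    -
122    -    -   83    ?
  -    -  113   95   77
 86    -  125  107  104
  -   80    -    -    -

140

Using row 1: 110 + 92 + 89 + 146 + ? → (1,5) = 565 − 437 = 128.
From row 4, 565 − (86 + 125 + 107 + 104) gives (4,2) = 143.
The remaining cell in column 4 is (5,4) = 565 − 431 = 134.
The remaining cell in anti-diagonal is (5,1) = 565 − 467 = 98.
Column 1: 110 + 122 + 86 + 98 + ? = 565, so (3,1) = 149.
From row 3, 565 − (149 + 113 + 95 + 77) gives (3,2) = 131.
Column 2: 92 + 131 + 143 + 80 + ? = 565, so (2,2) = 119.
The remaining cell in main diagonal is (5,5) = 565 − 449 = 116.
Row 5 needs 565; the known cells sum to 428, so (5,3) = 137.
Column 3 must total 565; the given cells sum to 464, so (2,3) = 101.
From column 5, 565 − (128 + 77 + 104 + 116) gives (2,5) = 140.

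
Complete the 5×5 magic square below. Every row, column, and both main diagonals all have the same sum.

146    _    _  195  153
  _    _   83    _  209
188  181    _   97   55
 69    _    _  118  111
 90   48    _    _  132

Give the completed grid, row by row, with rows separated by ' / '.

146 104 62 195 153 / 167 125 83 76 209 / 188 181 139 97 55 / 69 202 160 118 111 / 90 48 216 174 132

Column 5 is already complete: 153 + 209 + 55 + 111 + 132 = 660, so that is the magic constant.
Row 3 must total 660; the given cells sum to 521, so (3,3) = 139.
Column 1 needs 660; the known cells sum to 493, so (2,1) = 167.
From main diagonal, 660 − (146 + 139 + 118 + 132) gives (2,2) = 125.
Row 2: 167 + 125 + 83 + 209 + ? = 660, so (2,4) = 76.
Column 4: 195 + 76 + 97 + 118 + ? = 660, so (5,4) = 174.
Anti-diagonal: 153 + 76 + 139 + 90 + ? = 660, so (4,2) = 202.
Row 4 needs 660; the known cells sum to 500, so (4,3) = 160.
Row 5 needs 660; the known cells sum to 444, so (5,3) = 216.
Column 2 must total 660; the given cells sum to 556, so (1,2) = 104.
Column 3 must total 660; the given cells sum to 598, so (1,3) = 62.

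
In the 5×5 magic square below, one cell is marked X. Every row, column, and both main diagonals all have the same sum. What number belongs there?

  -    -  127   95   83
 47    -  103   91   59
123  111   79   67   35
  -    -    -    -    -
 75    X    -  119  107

63

Row 3 is complete and sums to 415; that is the magic constant.
Row 2: 47 + 103 + 91 + 59 + ? = 415, so (2,2) = 115.
From column 4, 415 − (95 + 91 + 67 + 119) gives (4,4) = 43.
Column 5: 83 + 59 + 35 + 107 + ? = 415, so (4,5) = 131.
The remaining cell in main diagonal is (1,1) = 415 − 344 = 71.
Anti-diagonal must total 415; the given cells sum to 328, so (4,2) = 87.
From row 1, 415 − (71 + 127 + 95 + 83) gives (1,2) = 39.
Column 1 must total 415; the given cells sum to 316, so (4,1) = 99.
The remaining cell in column 2 is (5,2) = 415 − 352 = 63.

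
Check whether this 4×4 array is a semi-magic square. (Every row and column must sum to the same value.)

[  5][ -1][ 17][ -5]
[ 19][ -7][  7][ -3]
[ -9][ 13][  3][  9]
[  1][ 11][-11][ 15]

Row 1: 5 + (-1) + 17 + (-5) = 16.
Row 2: 19 + (-7) + 7 + (-3) = 16.
Row 3: -9 + 13 + 3 + 9 = 16.
Row 4: 1 + 11 + (-11) + 15 = 16.
Column 1: 5 + 19 + (-9) + 1 = 16.
Column 2: -1 + (-7) + 13 + 11 = 16.
Column 3: 17 + 7 + 3 + (-11) = 16.
Column 4: -5 + (-3) + 9 + 15 = 16.
All lines sum to 16.

Yes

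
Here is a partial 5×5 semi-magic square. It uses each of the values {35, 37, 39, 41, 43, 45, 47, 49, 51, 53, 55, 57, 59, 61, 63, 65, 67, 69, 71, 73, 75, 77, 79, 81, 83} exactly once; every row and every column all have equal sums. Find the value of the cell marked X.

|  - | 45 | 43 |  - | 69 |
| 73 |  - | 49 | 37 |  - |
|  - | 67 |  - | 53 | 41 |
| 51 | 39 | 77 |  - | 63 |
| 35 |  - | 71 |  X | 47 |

The 25 entries sum to 1475, so each line sums to 1475/5 = 295.
From row 4, 295 − (51 + 39 + 77 + 63) gives (4,4) = 65.
Column 3 needs 295; the known cells sum to 240, so (3,3) = 55.
Column 5 needs 295; the known cells sum to 220, so (2,5) = 75.
Using row 2: 73 + 49 + 37 + 75 + ? → (2,2) = 295 − 234 = 61.
Row 3 needs 295; the known cells sum to 216, so (3,1) = 79.
Column 1 must total 295; the given cells sum to 238, so (1,1) = 57.
Using column 2: 45 + 61 + 67 + 39 + ? → (5,2) = 295 − 212 = 83.
Row 1 needs 295; the known cells sum to 214, so (1,4) = 81.
Row 5 must total 295; the given cells sum to 236, so (5,4) = 59.

59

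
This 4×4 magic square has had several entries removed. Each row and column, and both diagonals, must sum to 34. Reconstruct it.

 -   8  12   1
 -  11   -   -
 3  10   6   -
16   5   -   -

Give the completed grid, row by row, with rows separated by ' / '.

13 8 12 1 / 2 11 7 14 / 3 10 6 15 / 16 5 9 4

Row 1: 8 + 12 + 1 + ? = 34, so (1,1) = 13.
The remaining cell in row 3 is (3,4) = 34 − 19 = 15.
Column 1 must total 34; the given cells sum to 32, so (2,1) = 2.
Main diagonal: 13 + 11 + 6 + ? = 34, so (4,4) = 4.
The remaining cell in anti-diagonal is (2,3) = 34 − 27 = 7.
From row 2, 34 − (2 + 11 + 7) gives (2,4) = 14.
Row 4: 16 + 5 + 4 + ? = 34, so (4,3) = 9.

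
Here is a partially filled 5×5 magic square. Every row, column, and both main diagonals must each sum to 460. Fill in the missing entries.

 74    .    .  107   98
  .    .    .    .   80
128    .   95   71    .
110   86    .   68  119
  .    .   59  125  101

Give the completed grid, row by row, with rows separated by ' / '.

From row 4, 460 − (110 + 86 + 68 + 119) gives (4,3) = 77.
Column 4 must total 460; the given cells sum to 371, so (2,4) = 89.
Using column 5: 98 + 80 + 119 + 101 + ? → (3,5) = 460 − 398 = 62.
Main diagonal needs 460; the known cells sum to 338, so (2,2) = 122.
Using anti-diagonal: 98 + 89 + 95 + 86 + ? → (5,1) = 460 − 368 = 92.
Row 3: 128 + 95 + 71 + 62 + ? = 460, so (3,2) = 104.
Row 5 needs 460; the known cells sum to 377, so (5,2) = 83.
Column 1 needs 460; the known cells sum to 404, so (2,1) = 56.
Column 2 must total 460; the given cells sum to 395, so (1,2) = 65.
From row 1, 460 − (74 + 65 + 107 + 98) gives (1,3) = 116.
Row 2: 56 + 122 + 89 + 80 + ? = 460, so (2,3) = 113.

74 65 116 107 98 / 56 122 113 89 80 / 128 104 95 71 62 / 110 86 77 68 119 / 92 83 59 125 101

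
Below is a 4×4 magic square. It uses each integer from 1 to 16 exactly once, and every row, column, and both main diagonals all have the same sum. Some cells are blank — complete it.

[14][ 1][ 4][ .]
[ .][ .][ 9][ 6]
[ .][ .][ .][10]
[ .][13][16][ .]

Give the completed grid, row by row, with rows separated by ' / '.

14 1 4 15 / 7 12 9 6 / 11 8 5 10 / 2 13 16 3

The entries are 1 through 16, which sum to 136, so each line sums to 136/4 = 34.
The remaining cell in row 1 is (1,4) = 34 − 19 = 15.
Using column 3: 4 + 9 + 16 + ? → (3,3) = 34 − 29 = 5.
Column 4 needs 34; the known cells sum to 31, so (4,4) = 3.
Main diagonal: 14 + 5 + 3 + ? = 34, so (2,2) = 12.
Row 2 must total 34; the given cells sum to 27, so (2,1) = 7.
Row 4: 13 + 16 + 3 + ? = 34, so (4,1) = 2.
From column 1, 34 − (14 + 7 + 2) gives (3,1) = 11.
Using column 2: 1 + 12 + 13 + ? → (3,2) = 34 − 26 = 8.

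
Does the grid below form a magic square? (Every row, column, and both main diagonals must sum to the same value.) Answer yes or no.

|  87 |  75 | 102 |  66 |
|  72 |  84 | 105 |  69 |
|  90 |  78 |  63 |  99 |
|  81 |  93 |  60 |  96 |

Yes

Row 1: 87 + 75 + 102 + 66 = 330.
Row 2: 72 + 84 + 105 + 69 = 330.
Row 3: 90 + 78 + 63 + 99 = 330.
Row 4: 81 + 93 + 60 + 96 = 330.
Column 1: 87 + 72 + 90 + 81 = 330.
Column 2: 75 + 84 + 78 + 93 = 330.
Column 3: 102 + 105 + 63 + 60 = 330.
Column 4: 66 + 69 + 99 + 96 = 330.
Main diagonal: 87 + 84 + 63 + 96 = 330.
Anti-diagonal: 66 + 105 + 78 + 81 = 330.
All lines sum to 330.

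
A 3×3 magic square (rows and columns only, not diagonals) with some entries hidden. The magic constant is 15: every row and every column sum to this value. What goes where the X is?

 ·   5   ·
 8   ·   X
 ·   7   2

4

The remaining cell in row 3 is (3,1) = 15 − 9 = 6.
Column 1: 8 + 6 + ? = 15, so (1,1) = 1.
The remaining cell in column 2 is (2,2) = 15 − 12 = 3.
Row 1: 1 + 5 + ? = 15, so (1,3) = 9.
Using row 2: 8 + 3 + ? → (2,3) = 15 − 11 = 4.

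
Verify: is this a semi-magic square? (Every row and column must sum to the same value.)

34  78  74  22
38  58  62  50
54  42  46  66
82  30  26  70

Row 1: 34 + 78 + 74 + 22 = 208.
Row 2: 38 + 58 + 62 + 50 = 208.
Row 3: 54 + 42 + 46 + 66 = 208.
Row 4: 82 + 30 + 26 + 70 = 208.
Column 1: 34 + 38 + 54 + 82 = 208.
Column 2: 78 + 58 + 42 + 30 = 208.
Column 3: 74 + 62 + 46 + 26 = 208.
Column 4: 22 + 50 + 66 + 70 = 208.
All lines sum to 208.

Yes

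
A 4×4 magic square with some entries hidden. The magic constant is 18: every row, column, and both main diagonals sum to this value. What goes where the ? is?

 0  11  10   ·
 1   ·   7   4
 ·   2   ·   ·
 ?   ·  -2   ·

12

Using row 1: 0 + 11 + 10 + ? → (1,4) = 18 − 21 = -3.
The remaining cell in row 2 is (2,2) = 18 − 12 = 6.
The remaining cell in column 2 is (4,2) = 18 − 19 = -1.
Column 3 needs 18; the known cells sum to 15, so (3,3) = 3.
Using main diagonal: 0 + 6 + 3 + ? → (4,4) = 18 − 9 = 9.
From anti-diagonal, 18 − (-3 + 7 + 2) gives (4,1) = 12.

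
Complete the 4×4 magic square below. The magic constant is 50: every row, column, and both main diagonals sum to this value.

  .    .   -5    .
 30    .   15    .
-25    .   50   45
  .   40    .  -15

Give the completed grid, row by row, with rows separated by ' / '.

10 25 -5 20 / 30 5 15 0 / -25 -20 50 45 / 35 40 -10 -15

Row 3: -25 + 50 + 45 + ? = 50, so (3,2) = -20.
From column 3, 50 − (-5 + 15 + 50) gives (4,3) = -10.
Row 4 needs 50; the known cells sum to 15, so (4,1) = 35.
Column 1 needs 50; the known cells sum to 40, so (1,1) = 10.
Main diagonal needs 50; the known cells sum to 45, so (2,2) = 5.
Anti-diagonal: 15 + (-20) + 35 + ? = 50, so (1,4) = 20.
Using row 1: 10 + (-5) + 20 + ? → (1,2) = 50 − 25 = 25.
Row 2 must total 50; the given cells sum to 50, so (2,4) = 0.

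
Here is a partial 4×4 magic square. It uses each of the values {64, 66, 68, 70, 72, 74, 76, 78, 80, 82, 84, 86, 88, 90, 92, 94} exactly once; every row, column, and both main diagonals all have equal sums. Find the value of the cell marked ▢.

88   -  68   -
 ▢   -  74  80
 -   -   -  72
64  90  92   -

The 16 entries sum to 1264, so each line sums to 1264/4 = 316.
From row 4, 316 − (64 + 90 + 92) gives (4,4) = 70.
From column 3, 316 − (68 + 74 + 92) gives (3,3) = 82.
The remaining cell in column 4 is (1,4) = 316 − 222 = 94.
Main diagonal must total 316; the given cells sum to 240, so (2,2) = 76.
From anti-diagonal, 316 − (94 + 74 + 64) gives (3,2) = 84.
Row 1 needs 316; the known cells sum to 250, so (1,2) = 66.
The remaining cell in row 2 is (2,1) = 316 − 230 = 86.

86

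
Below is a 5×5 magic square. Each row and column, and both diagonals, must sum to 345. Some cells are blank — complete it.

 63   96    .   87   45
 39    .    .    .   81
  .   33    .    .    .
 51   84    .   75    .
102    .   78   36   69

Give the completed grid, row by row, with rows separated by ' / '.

63 96 54 87 45 / 39 72 105 48 81 / 90 33 66 99 57 / 51 84 42 75 93 / 102 60 78 36 69

From row 1, 345 − (63 + 96 + 87 + 45) gives (1,3) = 54.
Row 5 must total 345; the given cells sum to 285, so (5,2) = 60.
The remaining cell in column 1 is (3,1) = 345 − 255 = 90.
From column 2, 345 − (96 + 33 + 84 + 60) gives (2,2) = 72.
The remaining cell in main diagonal is (3,3) = 345 − 279 = 66.
Anti-diagonal: 45 + 66 + 84 + 102 + ? = 345, so (2,4) = 48.
Row 2 needs 345; the known cells sum to 240, so (2,3) = 105.
Using column 3: 54 + 105 + 66 + 78 + ? → (4,3) = 345 − 303 = 42.
Column 4 must total 345; the given cells sum to 246, so (3,4) = 99.
Row 3 must total 345; the given cells sum to 288, so (3,5) = 57.
The remaining cell in row 4 is (4,5) = 345 − 252 = 93.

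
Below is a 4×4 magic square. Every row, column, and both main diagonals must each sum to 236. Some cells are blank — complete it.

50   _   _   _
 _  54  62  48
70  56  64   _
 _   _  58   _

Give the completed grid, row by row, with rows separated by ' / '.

Row 2: 54 + 62 + 48 + ? = 236, so (2,1) = 72.
Row 3: 70 + 56 + 64 + ? = 236, so (3,4) = 46.
Column 1: 50 + 72 + 70 + ? = 236, so (4,1) = 44.
Column 3 must total 236; the given cells sum to 184, so (1,3) = 52.
Main diagonal must total 236; the given cells sum to 168, so (4,4) = 68.
Anti-diagonal: 62 + 56 + 44 + ? = 236, so (1,4) = 74.
Row 1 must total 236; the given cells sum to 176, so (1,2) = 60.
Row 4: 44 + 58 + 68 + ? = 236, so (4,2) = 66.

50 60 52 74 / 72 54 62 48 / 70 56 64 46 / 44 66 58 68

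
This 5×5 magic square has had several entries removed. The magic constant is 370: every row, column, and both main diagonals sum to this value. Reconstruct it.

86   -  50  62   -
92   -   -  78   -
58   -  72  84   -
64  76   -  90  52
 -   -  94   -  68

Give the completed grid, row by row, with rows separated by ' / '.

86 98 50 62 74 / 92 54 66 78 80 / 58 60 72 84 96 / 64 76 88 90 52 / 70 82 94 56 68

From row 4, 370 − (64 + 76 + 90 + 52) gives (4,3) = 88.
Column 1 needs 370; the known cells sum to 300, so (5,1) = 70.
From column 3, 370 − (50 + 72 + 88 + 94) gives (2,3) = 66.
Column 4 must total 370; the given cells sum to 314, so (5,4) = 56.
The remaining cell in main diagonal is (2,2) = 370 − 316 = 54.
Anti-diagonal must total 370; the given cells sum to 296, so (1,5) = 74.
Row 1 needs 370; the known cells sum to 272, so (1,2) = 98.
Row 2 must total 370; the given cells sum to 290, so (2,5) = 80.
Using row 5: 70 + 94 + 56 + 68 + ? → (5,2) = 370 − 288 = 82.
Column 2: 98 + 54 + 76 + 82 + ? = 370, so (3,2) = 60.
Column 5 must total 370; the given cells sum to 274, so (3,5) = 96.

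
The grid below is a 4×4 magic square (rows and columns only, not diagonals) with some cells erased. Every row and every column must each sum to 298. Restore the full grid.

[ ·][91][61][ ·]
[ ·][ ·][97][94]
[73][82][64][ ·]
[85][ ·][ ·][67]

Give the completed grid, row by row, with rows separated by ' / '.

Row 3 must total 298; the given cells sum to 219, so (3,4) = 79.
Using column 3: 61 + 97 + 64 + ? → (4,3) = 298 − 222 = 76.
Column 4: 94 + 79 + 67 + ? = 298, so (1,4) = 58.
From row 1, 298 − (91 + 61 + 58) gives (1,1) = 88.
Row 4 must total 298; the given cells sum to 228, so (4,2) = 70.
Column 1: 88 + 73 + 85 + ? = 298, so (2,1) = 52.
From column 2, 298 − (91 + 82 + 70) gives (2,2) = 55.

88 91 61 58 / 52 55 97 94 / 73 82 64 79 / 85 70 76 67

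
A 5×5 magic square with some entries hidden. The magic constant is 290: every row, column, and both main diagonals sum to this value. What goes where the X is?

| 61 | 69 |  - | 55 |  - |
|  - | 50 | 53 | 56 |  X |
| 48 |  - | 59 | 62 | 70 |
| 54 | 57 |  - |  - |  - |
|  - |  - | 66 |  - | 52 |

64

Using row 3: 48 + 59 + 62 + 70 + ? → (3,2) = 290 − 239 = 51.
Column 2: 69 + 50 + 51 + 57 + ? = 290, so (5,2) = 63.
Main diagonal: 61 + 50 + 59 + 52 + ? = 290, so (4,4) = 68.
From column 4, 290 − (55 + 56 + 62 + 68) gives (5,4) = 49.
Using row 5: 63 + 66 + 49 + 52 + ? → (5,1) = 290 − 230 = 60.
Column 1 needs 290; the known cells sum to 223, so (2,1) = 67.
Using anti-diagonal: 56 + 59 + 57 + 60 + ? → (1,5) = 290 − 232 = 58.
Row 1: 61 + 69 + 55 + 58 + ? = 290, so (1,3) = 47.
Row 2: 67 + 50 + 53 + 56 + ? = 290, so (2,5) = 64.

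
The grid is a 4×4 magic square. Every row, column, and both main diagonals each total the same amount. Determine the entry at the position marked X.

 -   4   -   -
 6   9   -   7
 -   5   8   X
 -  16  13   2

11

Column 2 is complete and sums to 34; that is the magic constant.
From row 2, 34 − (6 + 9 + 7) gives (2,3) = 12.
From row 4, 34 − (16 + 13 + 2) gives (4,1) = 3.
Using column 3: 12 + 8 + 13 + ? → (1,3) = 34 − 33 = 1.
Main diagonal must total 34; the given cells sum to 19, so (1,1) = 15.
Anti-diagonal needs 34; the known cells sum to 20, so (1,4) = 14.
From column 1, 34 − (15 + 6 + 3) gives (3,1) = 10.
Column 4: 14 + 7 + 2 + ? = 34, so (3,4) = 11.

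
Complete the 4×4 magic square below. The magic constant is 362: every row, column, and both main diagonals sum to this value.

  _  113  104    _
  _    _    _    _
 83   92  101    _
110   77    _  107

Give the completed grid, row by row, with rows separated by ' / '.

74 113 104 71 / 95 80 89 98 / 83 92 101 86 / 110 77 68 107

Row 3 needs 362; the known cells sum to 276, so (3,4) = 86.
Row 4 needs 362; the known cells sum to 294, so (4,3) = 68.
From column 2, 362 − (113 + 92 + 77) gives (2,2) = 80.
The remaining cell in column 3 is (2,3) = 362 − 273 = 89.
Using main diagonal: 80 + 101 + 107 + ? → (1,1) = 362 − 288 = 74.
Anti-diagonal must total 362; the given cells sum to 291, so (1,4) = 71.
Column 1: 74 + 83 + 110 + ? = 362, so (2,1) = 95.
Column 4 needs 362; the known cells sum to 264, so (2,4) = 98.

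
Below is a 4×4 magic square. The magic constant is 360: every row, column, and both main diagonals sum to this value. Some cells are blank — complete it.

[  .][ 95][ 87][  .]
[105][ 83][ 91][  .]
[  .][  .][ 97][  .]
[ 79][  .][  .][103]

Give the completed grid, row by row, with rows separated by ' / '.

From row 2, 360 − (105 + 83 + 91) gives (2,4) = 81.
Using column 3: 87 + 91 + 97 + ? → (4,3) = 360 − 275 = 85.
The remaining cell in main diagonal is (1,1) = 360 − 283 = 77.
From row 1, 360 − (77 + 95 + 87) gives (1,4) = 101.
Row 4 must total 360; the given cells sum to 267, so (4,2) = 93.
Column 1 needs 360; the known cells sum to 261, so (3,1) = 99.
From column 2, 360 − (95 + 83 + 93) gives (3,2) = 89.
Column 4 needs 360; the known cells sum to 285, so (3,4) = 75.

77 95 87 101 / 105 83 91 81 / 99 89 97 75 / 79 93 85 103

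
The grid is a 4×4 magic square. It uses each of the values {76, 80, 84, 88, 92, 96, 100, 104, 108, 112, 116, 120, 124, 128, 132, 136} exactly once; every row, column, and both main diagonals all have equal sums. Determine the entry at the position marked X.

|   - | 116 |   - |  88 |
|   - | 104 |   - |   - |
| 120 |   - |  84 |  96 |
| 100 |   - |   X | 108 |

The 16 entries sum to 1696, so each line sums to 1696/4 = 424.
Row 3: 120 + 84 + 96 + ? = 424, so (3,2) = 124.
Column 2 needs 424; the known cells sum to 344, so (4,2) = 80.
Column 4 must total 424; the given cells sum to 292, so (2,4) = 132.
Using main diagonal: 104 + 84 + 108 + ? → (1,1) = 424 − 296 = 128.
Anti-diagonal must total 424; the given cells sum to 312, so (2,3) = 112.
Using row 1: 128 + 116 + 88 + ? → (1,3) = 424 − 332 = 92.
Row 2 must total 424; the given cells sum to 348, so (2,1) = 76.
Row 4: 100 + 80 + 108 + ? = 424, so (4,3) = 136.

136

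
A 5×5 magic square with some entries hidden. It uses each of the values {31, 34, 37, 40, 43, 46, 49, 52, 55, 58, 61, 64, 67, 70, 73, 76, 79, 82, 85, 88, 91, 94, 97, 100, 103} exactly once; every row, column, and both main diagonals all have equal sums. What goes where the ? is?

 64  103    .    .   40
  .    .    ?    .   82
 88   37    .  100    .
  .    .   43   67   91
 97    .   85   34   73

94

The 25 entries sum to 1675, so each line sums to 1675/5 = 335.
Using row 5: 97 + 85 + 34 + 73 + ? → (5,2) = 335 − 289 = 46.
Column 5 needs 335; the known cells sum to 286, so (3,5) = 49.
From row 3, 335 − (88 + 37 + 100 + 49) gives (3,3) = 61.
Main diagonal needs 335; the known cells sum to 265, so (2,2) = 70.
Column 2: 103 + 70 + 37 + 46 + ? = 335, so (4,2) = 79.
Anti-diagonal must total 335; the given cells sum to 277, so (2,4) = 58.
Using row 4: 79 + 43 + 67 + 91 + ? → (4,1) = 335 − 280 = 55.
Using column 1: 64 + 88 + 55 + 97 + ? → (2,1) = 335 − 304 = 31.
Column 4: 58 + 100 + 67 + 34 + ? = 335, so (1,4) = 76.
From row 1, 335 − (64 + 103 + 76 + 40) gives (1,3) = 52.
Row 2: 31 + 70 + 58 + 82 + ? = 335, so (2,3) = 94.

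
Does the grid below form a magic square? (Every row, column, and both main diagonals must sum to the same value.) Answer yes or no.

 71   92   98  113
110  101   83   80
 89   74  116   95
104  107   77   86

Row 1: 71 + 92 + 98 + 113 = 374.
Row 2: 110 + 101 + 83 + 80 = 374.
Row 3: 89 + 74 + 116 + 95 = 374.
Row 4: 104 + 107 + 77 + 86 = 374.
Column 1: 71 + 110 + 89 + 104 = 374.
Column 2: 92 + 101 + 74 + 107 = 374.
Column 3: 98 + 83 + 116 + 77 = 374.
Column 4: 113 + 80 + 95 + 86 = 374.
Main diagonal: 71 + 101 + 116 + 86 = 374.
Anti-diagonal: 113 + 83 + 74 + 104 = 374.
All lines sum to 374.

Yes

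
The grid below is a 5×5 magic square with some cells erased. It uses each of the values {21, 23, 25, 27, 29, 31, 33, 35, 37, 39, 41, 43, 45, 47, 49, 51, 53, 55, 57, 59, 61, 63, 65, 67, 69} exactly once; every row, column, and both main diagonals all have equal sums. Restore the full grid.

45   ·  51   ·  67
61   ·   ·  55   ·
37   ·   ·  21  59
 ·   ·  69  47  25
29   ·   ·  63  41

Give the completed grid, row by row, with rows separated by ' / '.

The 25 entries sum to 1125, so each line sums to 1125/5 = 225.
The remaining cell in column 1 is (4,1) = 225 − 172 = 53.
Column 4 must total 225; the given cells sum to 186, so (1,4) = 39.
Column 5 needs 225; the known cells sum to 192, so (2,5) = 33.
Row 1: 45 + 51 + 39 + 67 + ? = 225, so (1,2) = 23.
Row 4 must total 225; the given cells sum to 194, so (4,2) = 31.
Anti-diagonal needs 225; the known cells sum to 182, so (3,3) = 43.
Row 3 must total 225; the given cells sum to 160, so (3,2) = 65.
Main diagonal: 45 + 43 + 47 + 41 + ? = 225, so (2,2) = 49.
The remaining cell in row 2 is (2,3) = 225 − 198 = 27.
Column 2: 23 + 49 + 65 + 31 + ? = 225, so (5,2) = 57.
Column 3: 51 + 27 + 43 + 69 + ? = 225, so (5,3) = 35.

45 23 51 39 67 / 61 49 27 55 33 / 37 65 43 21 59 / 53 31 69 47 25 / 29 57 35 63 41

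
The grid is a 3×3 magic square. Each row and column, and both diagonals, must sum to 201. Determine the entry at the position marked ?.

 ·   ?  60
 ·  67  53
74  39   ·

95

Row 2: 67 + 53 + ? = 201, so (2,1) = 81.
Using row 3: 74 + 39 + ? → (3,3) = 201 − 113 = 88.
From column 1, 201 − (81 + 74) gives (1,1) = 46.
From column 2, 201 − (67 + 39) gives (1,2) = 95.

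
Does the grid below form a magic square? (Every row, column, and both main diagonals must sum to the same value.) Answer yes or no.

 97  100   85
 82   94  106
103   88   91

Row 1: 97 + 100 + 85 = 282.
Row 2: 82 + 94 + 106 = 282.
Row 3: 103 + 88 + 91 = 282.
Column 1: 97 + 82 + 103 = 282.
Column 2: 100 + 94 + 88 = 282.
Column 3: 85 + 106 + 91 = 282.
Main diagonal: 97 + 94 + 91 = 282.
Anti-diagonal: 85 + 94 + 103 = 282.
All lines sum to 282.

Yes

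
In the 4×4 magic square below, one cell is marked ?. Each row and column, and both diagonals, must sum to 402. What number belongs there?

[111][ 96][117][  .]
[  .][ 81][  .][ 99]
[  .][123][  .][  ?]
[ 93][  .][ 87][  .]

Using row 1: 111 + 96 + 117 + ? → (1,4) = 402 − 324 = 78.
Using column 2: 96 + 81 + 123 + ? → (4,2) = 402 − 300 = 102.
Anti-diagonal needs 402; the known cells sum to 294, so (2,3) = 108.
From row 2, 402 − (81 + 108 + 99) gives (2,1) = 114.
Using row 4: 93 + 102 + 87 + ? → (4,4) = 402 − 282 = 120.
Using column 1: 111 + 114 + 93 + ? → (3,1) = 402 − 318 = 84.
Column 3 must total 402; the given cells sum to 312, so (3,3) = 90.
The remaining cell in column 4 is (3,4) = 402 − 297 = 105.

105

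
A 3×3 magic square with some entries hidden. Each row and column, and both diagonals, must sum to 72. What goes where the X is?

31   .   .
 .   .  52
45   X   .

Column 1 must total 72; the given cells sum to 76, so (2,1) = -4.
Using row 2: -4 + 52 + ? → (2,2) = 72 − 48 = 24.
Using main diagonal: 31 + 24 + ? → (3,3) = 72 − 55 = 17.
Anti-diagonal needs 72; the known cells sum to 69, so (1,3) = 3.
The remaining cell in row 1 is (1,2) = 72 − 34 = 38.
Row 3: 45 + 17 + ? = 72, so (3,2) = 10.

10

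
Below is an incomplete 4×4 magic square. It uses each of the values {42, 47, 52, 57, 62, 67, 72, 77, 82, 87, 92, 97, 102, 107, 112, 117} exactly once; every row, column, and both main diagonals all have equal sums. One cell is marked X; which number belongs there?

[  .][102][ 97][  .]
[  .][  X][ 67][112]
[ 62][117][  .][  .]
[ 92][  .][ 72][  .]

The 16 entries sum to 1272, so each line sums to 1272/4 = 318.
Column 3: 97 + 67 + 72 + ? = 318, so (3,3) = 82.
From anti-diagonal, 318 − (67 + 117 + 92) gives (1,4) = 42.
Row 1: 102 + 97 + 42 + ? = 318, so (1,1) = 77.
Row 3: 62 + 117 + 82 + ? = 318, so (3,4) = 57.
Column 1 must total 318; the given cells sum to 231, so (2,1) = 87.
Column 4 must total 318; the given cells sum to 211, so (4,4) = 107.
Using main diagonal: 77 + 82 + 107 + ? → (2,2) = 318 − 266 = 52.

52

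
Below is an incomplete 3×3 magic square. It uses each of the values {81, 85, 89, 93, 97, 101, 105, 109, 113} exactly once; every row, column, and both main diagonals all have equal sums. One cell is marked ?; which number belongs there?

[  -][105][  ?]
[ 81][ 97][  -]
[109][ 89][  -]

The 9 entries sum to 873, so each line sums to 873/3 = 291.
Using row 2: 81 + 97 + ? → (2,3) = 291 − 178 = 113.
From row 3, 291 − (109 + 89) gives (3,3) = 93.
The remaining cell in column 1 is (1,1) = 291 − 190 = 101.
Column 3 needs 291; the known cells sum to 206, so (1,3) = 85.

85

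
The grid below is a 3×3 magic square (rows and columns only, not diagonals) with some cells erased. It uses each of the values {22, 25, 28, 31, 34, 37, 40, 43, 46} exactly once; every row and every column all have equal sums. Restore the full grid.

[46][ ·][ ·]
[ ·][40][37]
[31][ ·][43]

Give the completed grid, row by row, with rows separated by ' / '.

The 9 entries sum to 306, so each line sums to 306/3 = 102.
Using row 2: 40 + 37 + ? → (2,1) = 102 − 77 = 25.
Row 3: 31 + 43 + ? = 102, so (3,2) = 28.
Column 2: 40 + 28 + ? = 102, so (1,2) = 34.
From column 3, 102 − (37 + 43) gives (1,3) = 22.

46 34 22 / 25 40 37 / 31 28 43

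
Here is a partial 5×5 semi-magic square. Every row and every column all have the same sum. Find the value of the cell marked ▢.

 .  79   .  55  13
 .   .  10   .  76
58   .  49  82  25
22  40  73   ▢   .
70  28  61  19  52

Row 5 is complete and sums to 230; that is the magic constant.
From row 3, 230 − (58 + 49 + 82 + 25) gives (3,2) = 16.
Column 2 must total 230; the given cells sum to 163, so (2,2) = 67.
Column 3 must total 230; the given cells sum to 193, so (1,3) = 37.
The remaining cell in column 5 is (4,5) = 230 − 166 = 64.
The remaining cell in row 1 is (1,1) = 230 − 184 = 46.
From row 4, 230 − (22 + 40 + 73 + 64) gives (4,4) = 31.

31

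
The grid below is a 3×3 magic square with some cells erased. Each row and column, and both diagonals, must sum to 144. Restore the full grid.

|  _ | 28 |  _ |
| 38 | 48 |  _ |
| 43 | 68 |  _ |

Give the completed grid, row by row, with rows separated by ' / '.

The remaining cell in row 2 is (2,3) = 144 − 86 = 58.
Row 3: 43 + 68 + ? = 144, so (3,3) = 33.
Using column 1: 38 + 43 + ? → (1,1) = 144 − 81 = 63.
The remaining cell in column 3 is (1,3) = 144 − 91 = 53.

63 28 53 / 38 48 58 / 43 68 33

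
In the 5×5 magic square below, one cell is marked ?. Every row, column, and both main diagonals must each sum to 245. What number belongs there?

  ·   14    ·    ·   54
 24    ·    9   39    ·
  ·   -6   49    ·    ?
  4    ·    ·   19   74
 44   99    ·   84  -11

Row 5 needs 245; the known cells sum to 216, so (5,3) = 29.
Anti-diagonal must total 245; the given cells sum to 186, so (4,2) = 59.
Row 4: 4 + 59 + 19 + 74 + ? = 245, so (4,3) = 89.
Column 2: 14 + (-6) + 59 + 99 + ? = 245, so (2,2) = 79.
Using column 3: 9 + 49 + 89 + 29 + ? → (1,3) = 245 − 176 = 69.
The remaining cell in main diagonal is (1,1) = 245 − 136 = 109.
Row 1 must total 245; the given cells sum to 246, so (1,4) = -1.
Row 2 needs 245; the known cells sum to 151, so (2,5) = 94.
The remaining cell in column 1 is (3,1) = 245 − 181 = 64.
The remaining cell in column 4 is (3,4) = 245 − 141 = 104.
Column 5: 54 + 94 + 74 + (-11) + ? = 245, so (3,5) = 34.

34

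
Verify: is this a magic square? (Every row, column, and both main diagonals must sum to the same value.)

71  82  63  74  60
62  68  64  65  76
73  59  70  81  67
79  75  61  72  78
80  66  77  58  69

No — column 2 sums to 350 but row 2 sums to 335.

Row 1: 71 + 82 + 63 + 74 + 60 = 350.
Row 2: 62 + 68 + 64 + 65 + 76 = 335.
Row 3: 73 + 59 + 70 + 81 + 67 = 350.
Row 4: 79 + 75 + 61 + 72 + 78 = 365.
Row 5: 80 + 66 + 77 + 58 + 69 = 350.
Column 1: 71 + 62 + 73 + 79 + 80 = 365.
Column 2: 82 + 68 + 59 + 75 + 66 = 350.
Column 3: 63 + 64 + 70 + 61 + 77 = 335.
Column 4: 74 + 65 + 81 + 72 + 58 = 350.
Column 5: 60 + 76 + 67 + 78 + 69 = 350.
Main diagonal: 71 + 68 + 70 + 72 + 69 = 350.
Anti-diagonal: 60 + 65 + 70 + 75 + 80 = 350.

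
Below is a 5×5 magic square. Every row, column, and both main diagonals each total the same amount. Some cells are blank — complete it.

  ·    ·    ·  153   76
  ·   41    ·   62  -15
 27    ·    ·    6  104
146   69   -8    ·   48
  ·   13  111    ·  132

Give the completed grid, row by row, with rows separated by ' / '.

Column 5 is already complete: 76 + -15 + 104 + 48 + 132 = 345, so that is the magic constant.
Row 4 needs 345; the known cells sum to 255, so (4,4) = 90.
From column 4, 345 − (153 + 62 + 6 + 90) gives (5,4) = 34.
Row 5: 13 + 111 + 34 + 132 + ? = 345, so (5,1) = 55.
From anti-diagonal, 345 − (76 + 62 + 69 + 55) gives (3,3) = 83.
The remaining cell in row 3 is (3,2) = 345 − 220 = 125.
Column 2 needs 345; the known cells sum to 248, so (1,2) = 97.
Using main diagonal: 41 + 83 + 90 + 132 + ? → (1,1) = 345 − 346 = -1.
The remaining cell in row 1 is (1,3) = 345 − 325 = 20.
The remaining cell in column 1 is (2,1) = 345 − 227 = 118.
Column 3 must total 345; the given cells sum to 206, so (2,3) = 139.

-1 97 20 153 76 / 118 41 139 62 -15 / 27 125 83 6 104 / 146 69 -8 90 48 / 55 13 111 34 132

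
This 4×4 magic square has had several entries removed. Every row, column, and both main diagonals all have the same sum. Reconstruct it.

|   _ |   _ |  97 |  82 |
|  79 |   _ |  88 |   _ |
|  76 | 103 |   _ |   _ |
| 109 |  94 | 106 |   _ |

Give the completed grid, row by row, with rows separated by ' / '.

118 85 97 82 / 79 100 88 115 / 76 103 91 112 / 109 94 106 73

Anti-diagonal is already complete: 82 + 88 + 103 + 109 = 382, so that is the magic constant.
From row 4, 382 − (109 + 94 + 106) gives (4,4) = 73.
The remaining cell in column 1 is (1,1) = 382 − 264 = 118.
Column 3 must total 382; the given cells sum to 291, so (3,3) = 91.
Main diagonal must total 382; the given cells sum to 282, so (2,2) = 100.
Row 1 must total 382; the given cells sum to 297, so (1,2) = 85.
The remaining cell in row 2 is (2,4) = 382 − 267 = 115.
Row 3 needs 382; the known cells sum to 270, so (3,4) = 112.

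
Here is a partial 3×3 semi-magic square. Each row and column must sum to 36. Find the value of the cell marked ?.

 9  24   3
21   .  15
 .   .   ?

Row 2 needs 36; the known cells sum to 36, so (2,2) = 0.
Using column 1: 9 + 21 + ? → (3,1) = 36 − 30 = 6.
Using column 2: 24 + 0 + ? → (3,2) = 36 − 24 = 12.
Column 3 must total 36; the given cells sum to 18, so (3,3) = 18.

18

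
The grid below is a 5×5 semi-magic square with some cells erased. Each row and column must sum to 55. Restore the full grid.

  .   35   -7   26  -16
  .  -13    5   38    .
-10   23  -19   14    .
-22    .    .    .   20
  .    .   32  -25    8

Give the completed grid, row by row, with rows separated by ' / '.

17 35 -7 26 -16 / 29 -13 5 38 -4 / -10 23 -19 14 47 / -22 11 44 2 20 / 41 -1 32 -25 8

Row 1: 35 + (-7) + 26 + (-16) + ? = 55, so (1,1) = 17.
The remaining cell in row 3 is (3,5) = 55 − 8 = 47.
From column 3, 55 − (-7 + 5 + (-19) + 32) gives (4,3) = 44.
Using column 4: 26 + 38 + 14 + (-25) + ? → (4,4) = 55 − 53 = 2.
Column 5 must total 55; the given cells sum to 59, so (2,5) = -4.
Row 2 must total 55; the given cells sum to 26, so (2,1) = 29.
Using row 4: -22 + 44 + 2 + 20 + ? → (4,2) = 55 − 44 = 11.
The remaining cell in column 1 is (5,1) = 55 − 14 = 41.
Column 2 needs 55; the known cells sum to 56, so (5,2) = -1.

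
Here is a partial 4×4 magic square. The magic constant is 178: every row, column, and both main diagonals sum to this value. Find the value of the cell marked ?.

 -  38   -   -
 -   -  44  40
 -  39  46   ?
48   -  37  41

50

Row 4 must total 178; the given cells sum to 126, so (4,2) = 52.
From column 2, 178 − (38 + 39 + 52) gives (2,2) = 49.
Column 3 needs 178; the known cells sum to 127, so (1,3) = 51.
Main diagonal needs 178; the known cells sum to 136, so (1,1) = 42.
The remaining cell in anti-diagonal is (1,4) = 178 − 131 = 47.
Row 2 needs 178; the known cells sum to 133, so (2,1) = 45.
From column 1, 178 − (42 + 45 + 48) gives (3,1) = 43.
Using column 4: 47 + 40 + 41 + ? → (3,4) = 178 − 128 = 50.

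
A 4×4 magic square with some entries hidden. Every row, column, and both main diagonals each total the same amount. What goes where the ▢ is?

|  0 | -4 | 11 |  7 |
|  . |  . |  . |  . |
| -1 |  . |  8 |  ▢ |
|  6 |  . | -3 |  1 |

Row 1 is complete and sums to 14; that is the magic constant.
Row 4: 6 + (-3) + 1 + ? = 14, so (4,2) = 10.
Column 1 must total 14; the given cells sum to 5, so (2,1) = 9.
From column 3, 14 − (11 + 8 + (-3)) gives (2,3) = -2.
The remaining cell in main diagonal is (2,2) = 14 − 9 = 5.
Using anti-diagonal: 7 + (-2) + 6 + ? → (3,2) = 14 − 11 = 3.
Using row 2: 9 + 5 + (-2) + ? → (2,4) = 14 − 12 = 2.
The remaining cell in row 3 is (3,4) = 14 − 10 = 4.

4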